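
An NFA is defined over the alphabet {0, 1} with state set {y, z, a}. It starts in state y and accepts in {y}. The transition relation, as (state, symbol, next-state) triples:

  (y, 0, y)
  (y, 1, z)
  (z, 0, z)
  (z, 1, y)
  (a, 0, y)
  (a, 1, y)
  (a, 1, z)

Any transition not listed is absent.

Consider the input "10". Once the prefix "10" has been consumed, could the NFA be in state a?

No

Start in {y}.
Read '1': y→{z}; now {z}.
Read '0': z→{z}; now {z}.
State a is not in {z}.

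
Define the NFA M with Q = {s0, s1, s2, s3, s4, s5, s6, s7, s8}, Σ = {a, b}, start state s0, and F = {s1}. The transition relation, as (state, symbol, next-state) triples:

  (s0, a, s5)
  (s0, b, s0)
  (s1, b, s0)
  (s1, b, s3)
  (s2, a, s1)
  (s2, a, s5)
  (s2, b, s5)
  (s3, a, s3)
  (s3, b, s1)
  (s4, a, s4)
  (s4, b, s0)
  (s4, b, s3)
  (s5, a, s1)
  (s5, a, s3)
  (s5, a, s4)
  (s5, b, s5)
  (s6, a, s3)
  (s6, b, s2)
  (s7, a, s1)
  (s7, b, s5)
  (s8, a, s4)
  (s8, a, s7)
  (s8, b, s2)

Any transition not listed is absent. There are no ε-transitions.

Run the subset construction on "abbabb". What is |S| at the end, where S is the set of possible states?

Start in {s0}.
Read 'a': s0→{s5}; now {s5}.
Read 'b': s5→{s5}; now {s5}.
Read 'b': s5→{s5}; now {s5}.
Read 'a': s5→{s1, s3, s4}; now {s1, s3, s4}.
Read 'b': s1→{s0, s3}, s3→{s1}, s4→{s0, s3}; now {s0, s1, s3}.
Read 'b': s0→{s0}, s1→{s0, s3}, s3→{s1}; now {s0, s1, s3}.
That set has 3 states.

3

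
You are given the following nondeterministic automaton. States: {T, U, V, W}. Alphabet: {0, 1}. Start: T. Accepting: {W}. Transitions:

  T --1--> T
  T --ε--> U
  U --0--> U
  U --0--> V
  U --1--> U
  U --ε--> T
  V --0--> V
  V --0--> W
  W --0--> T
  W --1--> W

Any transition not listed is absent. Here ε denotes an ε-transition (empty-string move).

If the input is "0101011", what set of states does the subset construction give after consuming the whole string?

Start: ε-closure({T}) = {T, U}.
Read '0': {T, U} → {T, U, V}.
Read '1': {T, U, V} → {T, U}.
Read '0': {T, U} → {T, U, V}.
Read '1': {T, U, V} → {T, U}.
Read '0': {T, U} → {T, U, V}.
Read '1': {T, U, V} → {T, U}.
Read '1': {T, U} → {T, U}.

{T, U}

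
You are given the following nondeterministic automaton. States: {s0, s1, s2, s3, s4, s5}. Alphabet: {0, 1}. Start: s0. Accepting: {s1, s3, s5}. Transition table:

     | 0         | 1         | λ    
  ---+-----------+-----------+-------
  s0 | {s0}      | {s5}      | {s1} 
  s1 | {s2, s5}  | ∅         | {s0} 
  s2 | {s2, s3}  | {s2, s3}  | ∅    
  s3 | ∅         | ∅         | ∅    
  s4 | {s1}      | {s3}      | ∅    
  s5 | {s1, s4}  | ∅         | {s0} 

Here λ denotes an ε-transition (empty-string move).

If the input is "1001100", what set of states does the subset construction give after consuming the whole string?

{s0, s1, s2, s3, s4, s5}

Start: ε-closure({s0}) = {s0, s1}.
Read '1': {s0, s1} → {s0, s1, s5}.
Read '0': {s0, s1, s5} → {s0, s1, s2, s4, s5}.
Read '0': {s0, s1, s2, s4, s5} → {s0, s1, s2, s3, s4, s5}.
Read '1': {s0, s1, s2, s3, s4, s5} → {s0, s1, s2, s3, s5}.
Read '1': {s0, s1, s2, s3, s5} → {s0, s1, s2, s3, s5}.
Read '0': {s0, s1, s2, s3, s5} → {s0, s1, s2, s3, s4, s5}.
Read '0': {s0, s1, s2, s3, s4, s5} → {s0, s1, s2, s3, s4, s5}.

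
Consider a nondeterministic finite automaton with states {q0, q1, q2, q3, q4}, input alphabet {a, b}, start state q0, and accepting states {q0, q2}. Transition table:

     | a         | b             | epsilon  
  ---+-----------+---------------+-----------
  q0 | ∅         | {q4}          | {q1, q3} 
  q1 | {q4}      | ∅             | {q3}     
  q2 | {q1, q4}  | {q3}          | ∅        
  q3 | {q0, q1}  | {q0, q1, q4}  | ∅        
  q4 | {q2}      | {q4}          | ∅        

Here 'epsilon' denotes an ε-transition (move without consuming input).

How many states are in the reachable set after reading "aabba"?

Start: ε-closure({q0}) = {q0, q1, q3}.
Read 'a': q0→∅, q1→{q4}, q3→{q0, q1}; union {q0, q1, q4}; ε-closure = {q0, q1, q3, q4}.
Read 'a': q0→∅, q1→{q4}, q3→{q0, q1}, q4→{q2}; union {q0, q1, q2, q4}; ε-closure = {q0, q1, q2, q3, q4}.
Read 'b': q0→{q4}, q1→∅, q2→{q3}, q3→{q0, q1, q4}, q4→{q4}; now {q0, q1, q3, q4}.
Read 'b': q0→{q4}, q1→∅, q3→{q0, q1, q4}, q4→{q4}; union {q0, q1, q4}; ε-closure = {q0, q1, q3, q4}.
Read 'a': q0→∅, q1→{q4}, q3→{q0, q1}, q4→{q2}; union {q0, q1, q2, q4}; ε-closure = {q0, q1, q2, q3, q4}.
That set has 5 states.

5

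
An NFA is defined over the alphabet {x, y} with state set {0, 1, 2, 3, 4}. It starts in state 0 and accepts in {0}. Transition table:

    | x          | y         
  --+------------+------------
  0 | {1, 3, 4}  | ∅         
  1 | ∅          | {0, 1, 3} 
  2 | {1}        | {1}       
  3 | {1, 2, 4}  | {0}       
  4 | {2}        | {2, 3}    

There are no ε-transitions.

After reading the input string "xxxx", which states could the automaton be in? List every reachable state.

Start in {0}.
Read 'x': 0→{1, 3, 4}; now {1, 3, 4}.
Read 'x': 1→∅, 3→{1, 2, 4}, 4→{2}; now {1, 2, 4}.
Read 'x': 1→∅, 2→{1}, 4→{2}; now {1, 2}.
Read 'x': 1→∅, 2→{1}; now {1}.

{1}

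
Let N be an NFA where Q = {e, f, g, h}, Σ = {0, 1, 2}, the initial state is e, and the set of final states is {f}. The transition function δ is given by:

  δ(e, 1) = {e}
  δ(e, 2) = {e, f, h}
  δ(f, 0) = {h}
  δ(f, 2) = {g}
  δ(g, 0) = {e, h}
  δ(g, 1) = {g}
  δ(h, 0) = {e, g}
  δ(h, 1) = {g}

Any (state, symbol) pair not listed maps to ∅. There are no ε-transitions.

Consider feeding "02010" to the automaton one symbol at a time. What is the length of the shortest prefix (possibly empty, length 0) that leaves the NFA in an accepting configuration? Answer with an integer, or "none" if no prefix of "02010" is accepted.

none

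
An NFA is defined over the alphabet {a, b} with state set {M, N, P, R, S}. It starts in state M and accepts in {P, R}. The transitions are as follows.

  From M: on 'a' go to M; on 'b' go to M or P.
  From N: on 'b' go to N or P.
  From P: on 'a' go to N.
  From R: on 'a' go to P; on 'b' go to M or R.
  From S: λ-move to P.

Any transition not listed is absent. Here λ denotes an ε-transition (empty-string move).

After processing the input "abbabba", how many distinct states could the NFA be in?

Start in {M}.
Read 'a': {M} → {M}.
Read 'b': {M} → {M, P}.
Read 'b': {M, P} → {M, P}.
Read 'a': {M, P} → {M, N}.
Read 'b': {M, N} → {M, N, P}.
Read 'b': {M, N, P} → {M, N, P}.
Read 'a': {M, N, P} → {M, N}.
That set has 2 states.

2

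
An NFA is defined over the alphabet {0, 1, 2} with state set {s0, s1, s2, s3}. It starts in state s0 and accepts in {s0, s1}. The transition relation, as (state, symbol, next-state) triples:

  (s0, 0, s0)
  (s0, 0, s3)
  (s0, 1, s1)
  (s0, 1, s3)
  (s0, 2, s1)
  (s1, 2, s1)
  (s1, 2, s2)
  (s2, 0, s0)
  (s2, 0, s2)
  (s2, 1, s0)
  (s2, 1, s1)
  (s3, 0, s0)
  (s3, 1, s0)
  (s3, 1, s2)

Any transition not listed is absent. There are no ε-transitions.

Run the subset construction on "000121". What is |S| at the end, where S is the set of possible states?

2

Start in {s0}.
Read '0': {s0} → {s0, s3}.
Read '0': {s0, s3} → {s0, s3}.
Read '0': {s0, s3} → {s0, s3}.
Read '1': {s0, s3} → {s0, s1, s2, s3}.
Read '2': {s0, s1, s2, s3} → {s1, s2}.
Read '1': {s1, s2} → {s0, s1}.
That set has 2 states.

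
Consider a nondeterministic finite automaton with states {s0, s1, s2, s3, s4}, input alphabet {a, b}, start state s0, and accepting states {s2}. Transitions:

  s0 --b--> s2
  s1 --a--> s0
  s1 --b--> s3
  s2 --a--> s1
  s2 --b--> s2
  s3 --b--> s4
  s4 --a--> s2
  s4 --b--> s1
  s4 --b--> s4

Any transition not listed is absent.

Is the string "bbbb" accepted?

Yes

Start in {s0}.
Read 'b': {s0} → {s2}.
Read 'b': {s2} → {s2}.
Read 'b': {s2} → {s2}.
Read 'b': {s2} → {s2}.
The final set {s2} contains the accepting state s2.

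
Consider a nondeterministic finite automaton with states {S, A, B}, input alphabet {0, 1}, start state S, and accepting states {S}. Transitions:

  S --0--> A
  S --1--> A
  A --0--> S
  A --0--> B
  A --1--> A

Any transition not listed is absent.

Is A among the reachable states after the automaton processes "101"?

Yes

Start in {S}.
Read '1': S→{A}; now {A}.
Read '0': A→{S, B}; now {S, B}.
Read '1': S→{A}, B→∅; now {A}.
State A is in {A}.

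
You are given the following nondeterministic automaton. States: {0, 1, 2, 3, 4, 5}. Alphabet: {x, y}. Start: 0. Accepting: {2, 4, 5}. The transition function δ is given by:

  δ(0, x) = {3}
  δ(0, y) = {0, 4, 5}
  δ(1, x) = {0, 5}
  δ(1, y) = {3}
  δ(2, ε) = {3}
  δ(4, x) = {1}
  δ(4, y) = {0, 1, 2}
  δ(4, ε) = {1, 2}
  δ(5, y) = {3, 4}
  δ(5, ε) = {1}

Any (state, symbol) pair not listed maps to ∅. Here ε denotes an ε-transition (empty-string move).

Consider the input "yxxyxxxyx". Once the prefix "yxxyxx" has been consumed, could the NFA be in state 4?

No

Start in {0}.
Read 'y': {0} → {0, 1, 2, 3, 4, 5}.
Read 'x': {0, 1, 2, 3, 4, 5} → {0, 1, 3, 5}.
Read 'x': {0, 1, 3, 5} → {0, 1, 3, 5}.
Read 'y': {0, 1, 3, 5} → {0, 1, 2, 3, 4, 5}.
Read 'x': {0, 1, 2, 3, 4, 5} → {0, 1, 3, 5}.
Read 'x': {0, 1, 3, 5} → {0, 1, 3, 5}.
State 4 is not in {0, 1, 3, 5}.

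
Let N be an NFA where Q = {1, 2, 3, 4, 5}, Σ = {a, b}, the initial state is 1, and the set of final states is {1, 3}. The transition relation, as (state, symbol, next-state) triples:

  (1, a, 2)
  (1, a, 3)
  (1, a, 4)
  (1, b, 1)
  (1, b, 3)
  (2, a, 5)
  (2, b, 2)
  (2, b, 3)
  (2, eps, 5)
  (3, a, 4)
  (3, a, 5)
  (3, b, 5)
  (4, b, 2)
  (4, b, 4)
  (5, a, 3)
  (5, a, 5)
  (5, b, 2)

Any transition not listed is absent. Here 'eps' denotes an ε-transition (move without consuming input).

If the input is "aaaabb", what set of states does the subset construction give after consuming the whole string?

Start in {1}.
Read 'a': {1} → {2, 3, 4, 5}.
Read 'a': {2, 3, 4, 5} → {3, 4, 5}.
Read 'a': {3, 4, 5} → {3, 4, 5}.
Read 'a': {3, 4, 5} → {3, 4, 5}.
Read 'b': {3, 4, 5} → {2, 4, 5}.
Read 'b': {2, 4, 5} → {2, 3, 4, 5}.

{2, 3, 4, 5}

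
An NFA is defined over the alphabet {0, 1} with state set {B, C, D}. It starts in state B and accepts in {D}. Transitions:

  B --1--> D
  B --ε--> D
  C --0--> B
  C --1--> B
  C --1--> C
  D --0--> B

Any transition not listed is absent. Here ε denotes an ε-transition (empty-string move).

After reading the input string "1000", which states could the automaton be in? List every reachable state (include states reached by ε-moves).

Start: ε-closure({B}) = {B, D}.
Read '1': {B, D} → {D}.
Read '0': {D} → {B, D}.
Read '0': {B, D} → {B, D}.
Read '0': {B, D} → {B, D}.

{B, D}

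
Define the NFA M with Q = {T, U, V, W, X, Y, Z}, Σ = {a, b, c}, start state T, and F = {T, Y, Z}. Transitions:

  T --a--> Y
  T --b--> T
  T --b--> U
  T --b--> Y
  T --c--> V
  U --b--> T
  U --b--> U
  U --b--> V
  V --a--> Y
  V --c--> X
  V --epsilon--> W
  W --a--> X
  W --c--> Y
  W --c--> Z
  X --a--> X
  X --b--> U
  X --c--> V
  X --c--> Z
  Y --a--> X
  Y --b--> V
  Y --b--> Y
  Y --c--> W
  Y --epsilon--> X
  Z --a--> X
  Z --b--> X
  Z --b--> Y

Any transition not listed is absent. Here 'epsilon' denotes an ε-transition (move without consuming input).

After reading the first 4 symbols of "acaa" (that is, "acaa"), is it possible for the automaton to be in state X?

Start in {T}.
Read 'a': T→{Y}; union {Y}; ε-closure = {X, Y}.
Read 'c': X→{V, Z}, Y→{W}; now {V, W, Z}.
Read 'a': V→{Y}, W→{X}, Z→{X}; now {X, Y}.
Read 'a': X→{X}, Y→{X}; now {X}.
State X is in {X}.

Yes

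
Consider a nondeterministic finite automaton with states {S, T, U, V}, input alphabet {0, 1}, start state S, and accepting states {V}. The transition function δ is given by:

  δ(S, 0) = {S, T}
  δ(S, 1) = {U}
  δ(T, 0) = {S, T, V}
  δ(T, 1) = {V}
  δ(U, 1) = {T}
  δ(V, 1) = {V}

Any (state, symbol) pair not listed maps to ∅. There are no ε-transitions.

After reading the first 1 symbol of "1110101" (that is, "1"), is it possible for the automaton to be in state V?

No

Start in {S}.
Read '1': {S} → {U}.
State V is not in {U}.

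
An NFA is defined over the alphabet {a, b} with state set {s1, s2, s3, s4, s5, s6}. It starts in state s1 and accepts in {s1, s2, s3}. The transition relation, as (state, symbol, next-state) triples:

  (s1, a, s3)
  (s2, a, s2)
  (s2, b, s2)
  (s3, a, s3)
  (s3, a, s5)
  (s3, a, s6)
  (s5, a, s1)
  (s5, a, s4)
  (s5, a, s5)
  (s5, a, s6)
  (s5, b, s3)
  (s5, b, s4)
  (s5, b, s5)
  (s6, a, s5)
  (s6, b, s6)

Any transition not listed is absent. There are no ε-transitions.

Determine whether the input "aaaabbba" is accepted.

Start in {s1}.
Read 'a': {s1} → {s3}.
Read 'a': {s3} → {s3, s5, s6}.
Read 'a': {s3, s5, s6} → {s1, s3, s4, s5, s6}.
Read 'a': {s1, s3, s4, s5, s6} → {s1, s3, s4, s5, s6}.
Read 'b': {s1, s3, s4, s5, s6} → {s3, s4, s5, s6}.
Read 'b': {s3, s4, s5, s6} → {s3, s4, s5, s6}.
Read 'b': {s3, s4, s5, s6} → {s3, s4, s5, s6}.
Read 'a': {s3, s4, s5, s6} → {s1, s3, s4, s5, s6}.
The final set {s1, s3, s4, s5, s6} contains the accepting states s1, s3.

Yes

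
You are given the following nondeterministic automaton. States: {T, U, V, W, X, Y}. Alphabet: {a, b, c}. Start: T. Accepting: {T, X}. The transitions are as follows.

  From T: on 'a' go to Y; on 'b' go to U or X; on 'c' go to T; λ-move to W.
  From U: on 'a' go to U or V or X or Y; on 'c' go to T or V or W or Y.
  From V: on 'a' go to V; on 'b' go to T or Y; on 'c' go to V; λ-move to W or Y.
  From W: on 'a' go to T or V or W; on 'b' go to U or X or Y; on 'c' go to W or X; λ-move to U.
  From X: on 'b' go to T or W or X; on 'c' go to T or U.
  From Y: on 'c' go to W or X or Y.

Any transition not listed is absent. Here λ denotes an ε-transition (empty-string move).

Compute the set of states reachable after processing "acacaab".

{T, U, W, X, Y}

Start: ε-closure({T}) = {T, U, W}.
Read 'a': {T, U, W} → {T, U, V, W, X, Y}.
Read 'c': {T, U, V, W, X, Y} → {T, U, V, W, X, Y}.
Read 'a': {T, U, V, W, X, Y} → {T, U, V, W, X, Y}.
Read 'c': {T, U, V, W, X, Y} → {T, U, V, W, X, Y}.
Read 'a': {T, U, V, W, X, Y} → {T, U, V, W, X, Y}.
Read 'a': {T, U, V, W, X, Y} → {T, U, V, W, X, Y}.
Read 'b': {T, U, V, W, X, Y} → {T, U, W, X, Y}.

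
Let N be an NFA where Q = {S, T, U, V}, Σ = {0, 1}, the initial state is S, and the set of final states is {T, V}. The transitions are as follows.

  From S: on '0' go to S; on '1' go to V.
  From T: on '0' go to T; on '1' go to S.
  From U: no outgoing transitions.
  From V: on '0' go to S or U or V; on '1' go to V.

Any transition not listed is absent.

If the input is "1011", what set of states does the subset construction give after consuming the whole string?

{V}

Start in {S}.
Read '1': {S} → {V}.
Read '0': {V} → {S, U, V}.
Read '1': {S, U, V} → {V}.
Read '1': {V} → {V}.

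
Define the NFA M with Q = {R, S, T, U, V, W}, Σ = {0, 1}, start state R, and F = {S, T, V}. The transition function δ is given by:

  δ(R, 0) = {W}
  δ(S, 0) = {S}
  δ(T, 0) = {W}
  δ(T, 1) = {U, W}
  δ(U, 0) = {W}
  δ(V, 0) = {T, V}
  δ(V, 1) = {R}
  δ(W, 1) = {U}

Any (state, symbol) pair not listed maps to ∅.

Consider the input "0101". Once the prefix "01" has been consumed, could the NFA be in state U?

Yes

Start in {R}.
Read '0': R→{W}; now {W}.
Read '1': W→{U}; now {U}.
State U is in {U}.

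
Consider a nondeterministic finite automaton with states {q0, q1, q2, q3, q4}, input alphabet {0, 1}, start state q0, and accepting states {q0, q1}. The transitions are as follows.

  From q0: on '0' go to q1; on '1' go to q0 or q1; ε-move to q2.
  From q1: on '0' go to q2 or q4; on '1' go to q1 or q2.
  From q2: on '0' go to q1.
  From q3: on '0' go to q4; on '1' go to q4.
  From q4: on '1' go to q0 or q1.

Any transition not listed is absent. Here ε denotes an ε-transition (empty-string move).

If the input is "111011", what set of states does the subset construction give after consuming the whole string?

{q0, q1, q2}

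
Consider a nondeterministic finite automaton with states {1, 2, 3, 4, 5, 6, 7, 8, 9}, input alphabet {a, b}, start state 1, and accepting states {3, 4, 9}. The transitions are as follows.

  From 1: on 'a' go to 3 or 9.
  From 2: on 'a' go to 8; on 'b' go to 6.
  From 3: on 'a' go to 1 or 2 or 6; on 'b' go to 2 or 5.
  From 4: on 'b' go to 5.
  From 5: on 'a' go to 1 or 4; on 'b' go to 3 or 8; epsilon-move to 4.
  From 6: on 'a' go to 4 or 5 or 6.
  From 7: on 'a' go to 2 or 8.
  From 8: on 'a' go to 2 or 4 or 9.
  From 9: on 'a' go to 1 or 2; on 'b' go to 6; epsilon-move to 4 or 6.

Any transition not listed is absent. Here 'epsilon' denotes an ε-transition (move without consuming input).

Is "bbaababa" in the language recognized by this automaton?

Start in {1}.
Read 'b': {1} → ∅.
The set is empty and remains empty for the remaining 7 symbols.
The final set ∅ contains no accepting state.

No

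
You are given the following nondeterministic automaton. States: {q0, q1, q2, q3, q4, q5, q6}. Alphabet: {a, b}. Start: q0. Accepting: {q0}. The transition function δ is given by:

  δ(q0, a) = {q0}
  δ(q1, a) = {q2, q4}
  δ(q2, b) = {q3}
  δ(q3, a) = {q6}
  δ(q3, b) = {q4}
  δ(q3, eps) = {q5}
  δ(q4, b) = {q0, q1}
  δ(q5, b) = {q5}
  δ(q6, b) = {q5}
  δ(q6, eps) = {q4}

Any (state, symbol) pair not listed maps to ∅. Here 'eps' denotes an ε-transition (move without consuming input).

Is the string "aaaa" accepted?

Yes

Start in {q0}.
Read 'a': {q0} → {q0}.
Read 'a': {q0} → {q0}.
Read 'a': {q0} → {q0}.
Read 'a': {q0} → {q0}.
The final set {q0} contains the accepting state q0.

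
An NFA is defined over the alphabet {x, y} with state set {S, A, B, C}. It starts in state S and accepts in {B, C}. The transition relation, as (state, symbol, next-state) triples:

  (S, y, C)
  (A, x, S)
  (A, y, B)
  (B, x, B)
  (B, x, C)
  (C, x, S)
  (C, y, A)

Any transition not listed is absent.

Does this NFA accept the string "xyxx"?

Start in {S}.
Read 'x': S→∅; now ∅.
The set is empty and remains empty for the remaining 3 symbols.
The final set ∅ contains no accepting state.

No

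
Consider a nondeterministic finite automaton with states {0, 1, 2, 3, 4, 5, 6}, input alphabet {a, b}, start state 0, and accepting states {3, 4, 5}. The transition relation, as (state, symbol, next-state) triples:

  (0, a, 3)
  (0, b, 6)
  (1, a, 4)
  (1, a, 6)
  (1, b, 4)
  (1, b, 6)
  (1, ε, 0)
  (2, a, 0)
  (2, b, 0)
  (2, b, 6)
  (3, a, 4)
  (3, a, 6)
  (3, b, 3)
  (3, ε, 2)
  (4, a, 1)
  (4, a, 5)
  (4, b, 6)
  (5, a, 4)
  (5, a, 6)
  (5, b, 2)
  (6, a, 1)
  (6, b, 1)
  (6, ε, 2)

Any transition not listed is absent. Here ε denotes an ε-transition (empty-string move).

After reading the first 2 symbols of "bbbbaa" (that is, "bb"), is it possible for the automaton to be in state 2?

Yes

Start in {0}.
Read 'b': {0} → {2, 6}.
Read 'b': {2, 6} → {0, 1, 2, 6}.
State 2 is in {0, 1, 2, 6}.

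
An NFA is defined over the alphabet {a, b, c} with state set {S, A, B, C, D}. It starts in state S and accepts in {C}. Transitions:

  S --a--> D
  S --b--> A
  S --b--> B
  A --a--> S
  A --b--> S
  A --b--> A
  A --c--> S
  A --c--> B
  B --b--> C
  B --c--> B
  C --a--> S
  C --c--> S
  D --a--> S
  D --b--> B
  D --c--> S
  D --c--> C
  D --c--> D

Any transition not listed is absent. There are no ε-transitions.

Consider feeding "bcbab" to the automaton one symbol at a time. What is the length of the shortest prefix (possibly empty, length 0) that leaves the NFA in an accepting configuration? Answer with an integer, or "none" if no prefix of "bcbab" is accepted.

3

Start in {S}.
Read 'b': S→{A, B}; now {A, B}.
Read 'c': A→{S, B}, B→{B}; now {S, B}.
Read 'b': S→{A, B}, B→{C}; now {A, B, C}.
None of the earlier sets intersect F, but {A, B, C} does.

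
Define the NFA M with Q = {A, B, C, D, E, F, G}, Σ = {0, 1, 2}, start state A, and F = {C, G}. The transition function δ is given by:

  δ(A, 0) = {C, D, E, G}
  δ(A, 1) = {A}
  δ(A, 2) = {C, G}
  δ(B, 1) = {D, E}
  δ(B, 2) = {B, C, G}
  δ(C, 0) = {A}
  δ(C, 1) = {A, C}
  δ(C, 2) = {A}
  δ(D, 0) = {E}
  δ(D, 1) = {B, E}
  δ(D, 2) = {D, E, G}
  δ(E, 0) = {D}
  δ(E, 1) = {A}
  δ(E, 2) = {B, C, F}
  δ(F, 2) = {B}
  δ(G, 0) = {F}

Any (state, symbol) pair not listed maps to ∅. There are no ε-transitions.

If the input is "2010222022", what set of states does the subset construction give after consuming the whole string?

{A, B, C, D, E, F, G}

Start in {A}.
Read '2': {A} → {C, G}.
Read '0': {C, G} → {A, F}.
Read '1': {A, F} → {A}.
Read '0': {A} → {C, D, E, G}.
Read '2': {C, D, E, G} → {A, B, C, D, E, F, G}.
Read '2': {A, B, C, D, E, F, G} → {A, B, C, D, E, F, G}.
Read '2': {A, B, C, D, E, F, G} → {A, B, C, D, E, F, G}.
Read '0': {A, B, C, D, E, F, G} → {A, C, D, E, F, G}.
Read '2': {A, C, D, E, F, G} → {A, B, C, D, E, F, G}.
Read '2': {A, B, C, D, E, F, G} → {A, B, C, D, E, F, G}.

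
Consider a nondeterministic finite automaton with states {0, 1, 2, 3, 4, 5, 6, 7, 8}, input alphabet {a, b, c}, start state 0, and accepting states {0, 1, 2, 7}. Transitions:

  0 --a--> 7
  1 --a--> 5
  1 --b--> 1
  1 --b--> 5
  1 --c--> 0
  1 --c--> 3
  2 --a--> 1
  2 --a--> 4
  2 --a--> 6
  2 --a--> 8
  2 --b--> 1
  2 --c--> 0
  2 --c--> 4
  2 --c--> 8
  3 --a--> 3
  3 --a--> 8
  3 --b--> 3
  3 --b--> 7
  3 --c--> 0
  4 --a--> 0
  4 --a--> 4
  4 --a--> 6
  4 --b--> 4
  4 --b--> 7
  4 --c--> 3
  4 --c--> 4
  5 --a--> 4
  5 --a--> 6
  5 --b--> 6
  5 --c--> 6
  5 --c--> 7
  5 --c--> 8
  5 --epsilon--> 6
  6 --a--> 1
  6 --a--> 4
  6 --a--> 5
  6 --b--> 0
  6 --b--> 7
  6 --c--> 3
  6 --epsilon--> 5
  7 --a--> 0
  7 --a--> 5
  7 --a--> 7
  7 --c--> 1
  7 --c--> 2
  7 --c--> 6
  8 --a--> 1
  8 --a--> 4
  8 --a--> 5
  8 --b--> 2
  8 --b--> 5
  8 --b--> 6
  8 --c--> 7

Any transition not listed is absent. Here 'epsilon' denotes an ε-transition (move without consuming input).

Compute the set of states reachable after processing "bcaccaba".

∅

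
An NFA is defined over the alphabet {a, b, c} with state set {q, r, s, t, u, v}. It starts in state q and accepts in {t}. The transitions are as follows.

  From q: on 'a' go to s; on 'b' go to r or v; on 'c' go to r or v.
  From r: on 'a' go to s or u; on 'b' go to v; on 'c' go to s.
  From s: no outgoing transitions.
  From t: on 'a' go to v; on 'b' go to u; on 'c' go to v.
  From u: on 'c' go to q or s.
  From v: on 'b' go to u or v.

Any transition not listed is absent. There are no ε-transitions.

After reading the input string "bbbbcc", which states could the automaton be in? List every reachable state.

{r, v}

Start in {q}.
Read 'b': q→{r, v}; now {r, v}.
Read 'b': r→{v}, v→{u, v}; now {u, v}.
Read 'b': u→∅, v→{u, v}; now {u, v}.
Read 'b': u→∅, v→{u, v}; now {u, v}.
Read 'c': u→{q, s}, v→∅; now {q, s}.
Read 'c': q→{r, v}, s→∅; now {r, v}.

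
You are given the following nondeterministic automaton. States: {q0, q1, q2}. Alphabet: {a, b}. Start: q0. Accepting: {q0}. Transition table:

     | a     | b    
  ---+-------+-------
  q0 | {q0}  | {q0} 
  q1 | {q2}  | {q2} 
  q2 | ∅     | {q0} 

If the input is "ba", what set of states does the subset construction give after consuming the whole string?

{q0}

Start in {q0}.
Read 'b': {q0} → {q0}.
Read 'a': {q0} → {q0}.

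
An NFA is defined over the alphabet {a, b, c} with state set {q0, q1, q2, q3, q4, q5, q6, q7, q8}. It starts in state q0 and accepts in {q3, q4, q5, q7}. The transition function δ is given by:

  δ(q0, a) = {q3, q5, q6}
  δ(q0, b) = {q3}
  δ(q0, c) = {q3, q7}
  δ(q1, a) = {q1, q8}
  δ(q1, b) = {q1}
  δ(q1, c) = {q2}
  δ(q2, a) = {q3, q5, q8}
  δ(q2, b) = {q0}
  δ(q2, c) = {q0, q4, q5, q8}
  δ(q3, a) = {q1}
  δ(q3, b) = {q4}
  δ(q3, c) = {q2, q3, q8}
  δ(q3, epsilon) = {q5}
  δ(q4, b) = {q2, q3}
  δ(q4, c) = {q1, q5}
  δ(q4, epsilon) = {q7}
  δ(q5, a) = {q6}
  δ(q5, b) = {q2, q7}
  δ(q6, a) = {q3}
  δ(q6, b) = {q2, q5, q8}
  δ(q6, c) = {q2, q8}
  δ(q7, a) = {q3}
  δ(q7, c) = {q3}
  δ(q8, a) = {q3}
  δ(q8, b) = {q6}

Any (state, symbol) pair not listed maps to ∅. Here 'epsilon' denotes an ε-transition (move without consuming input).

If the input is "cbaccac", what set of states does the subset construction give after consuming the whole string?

{q2, q3, q5, q8}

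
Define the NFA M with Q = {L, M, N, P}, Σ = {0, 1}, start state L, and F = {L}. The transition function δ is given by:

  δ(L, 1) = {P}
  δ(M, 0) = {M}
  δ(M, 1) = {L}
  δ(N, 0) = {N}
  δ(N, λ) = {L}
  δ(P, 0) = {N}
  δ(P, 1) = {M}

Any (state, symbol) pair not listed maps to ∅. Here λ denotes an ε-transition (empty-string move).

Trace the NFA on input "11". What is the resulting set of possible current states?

Start in {L}.
Read '1': L→{P}; now {P}.
Read '1': P→{M}; now {M}.

{M}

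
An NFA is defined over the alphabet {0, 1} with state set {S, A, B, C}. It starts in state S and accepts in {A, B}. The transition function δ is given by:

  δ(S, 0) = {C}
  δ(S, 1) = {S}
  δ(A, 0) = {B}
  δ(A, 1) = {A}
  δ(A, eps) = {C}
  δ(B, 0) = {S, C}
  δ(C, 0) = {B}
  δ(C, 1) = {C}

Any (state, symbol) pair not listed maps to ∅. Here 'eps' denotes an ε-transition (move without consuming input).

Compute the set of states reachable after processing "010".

Start in {S}.
Read '0': {S} → {C}.
Read '1': {C} → {C}.
Read '0': {C} → {B}.

{B}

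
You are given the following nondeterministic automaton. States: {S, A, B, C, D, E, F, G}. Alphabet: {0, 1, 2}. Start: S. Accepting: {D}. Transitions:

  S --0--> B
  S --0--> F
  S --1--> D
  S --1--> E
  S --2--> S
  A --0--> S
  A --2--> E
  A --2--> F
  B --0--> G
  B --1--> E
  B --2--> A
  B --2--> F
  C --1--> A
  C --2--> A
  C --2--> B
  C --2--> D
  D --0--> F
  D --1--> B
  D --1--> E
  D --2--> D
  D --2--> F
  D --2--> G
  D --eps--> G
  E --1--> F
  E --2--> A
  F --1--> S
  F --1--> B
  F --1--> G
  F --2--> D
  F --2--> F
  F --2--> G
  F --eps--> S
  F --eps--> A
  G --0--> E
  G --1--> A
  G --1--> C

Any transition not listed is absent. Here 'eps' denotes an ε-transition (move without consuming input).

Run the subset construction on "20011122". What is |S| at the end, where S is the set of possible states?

Start in {S}.
Read '2': S→{S}; now {S}.
Read '0': S→{B, F}; union {B, F}; ε-closure = {S, A, B, F}.
Read '0': S→{B, F}, A→{S}, B→{G}, F→∅; union {S, B, F, G}; ε-closure = {S, A, B, F, G}.
Read '1': S→{D, E}, A→∅, B→{E}, F→{S, B, G}, G→{A, C}; now {S, A, B, C, D, E, G}.
Read '1': S→{D, E}, A→∅, B→{E}, C→{A}, D→{B, E}, E→{F}, G→{A, C}; union {A, B, C, D, E, F}; ε-closure = {S, A, B, C, D, E, F, G}.
Read '1': S→{D, E}, A→∅, B→{E}, C→{A}, D→{B, E}, E→{F}, F→{S, B, G}, G→{A, C}; now {S, A, B, C, D, E, F, G}.
Read '2': S→{S}, A→{E, F}, B→{A, F}, C→{A, B, D}, D→{D, F, G}, E→{A}, F→{D, F, G}, G→∅; now {S, A, B, D, E, F, G}.
Read '2': S→{S}, A→{E, F}, B→{A, F}, D→{D, F, G}, E→{A}, F→{D, F, G}, G→∅; now {S, A, D, E, F, G}.
That set has 6 states.

6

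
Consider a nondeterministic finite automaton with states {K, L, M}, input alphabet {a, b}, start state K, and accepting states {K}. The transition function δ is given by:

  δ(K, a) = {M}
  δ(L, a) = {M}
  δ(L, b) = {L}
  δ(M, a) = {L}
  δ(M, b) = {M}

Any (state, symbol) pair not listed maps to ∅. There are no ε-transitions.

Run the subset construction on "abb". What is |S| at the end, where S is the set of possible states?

1

Start in {K}.
Read 'a': {K} → {M}.
Read 'b': {M} → {M}.
Read 'b': {M} → {M}.
That set has 1 state.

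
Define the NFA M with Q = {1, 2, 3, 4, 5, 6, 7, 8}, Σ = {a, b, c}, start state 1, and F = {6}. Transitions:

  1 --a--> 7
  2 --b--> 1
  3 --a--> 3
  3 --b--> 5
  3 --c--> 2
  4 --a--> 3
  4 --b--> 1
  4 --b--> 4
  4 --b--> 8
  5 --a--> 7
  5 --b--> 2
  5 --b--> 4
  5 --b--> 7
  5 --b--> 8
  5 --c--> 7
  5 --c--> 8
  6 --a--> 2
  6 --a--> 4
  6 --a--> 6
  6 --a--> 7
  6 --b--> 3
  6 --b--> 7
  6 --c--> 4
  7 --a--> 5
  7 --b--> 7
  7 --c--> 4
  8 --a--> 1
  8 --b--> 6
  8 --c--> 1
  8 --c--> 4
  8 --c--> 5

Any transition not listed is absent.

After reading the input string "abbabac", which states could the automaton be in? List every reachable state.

Start in {1}.
Read 'a': {1} → {7}.
Read 'b': {7} → {7}.
Read 'b': {7} → {7}.
Read 'a': {7} → {5}.
Read 'b': {5} → {2, 4, 7, 8}.
Read 'a': {2, 4, 7, 8} → {1, 3, 5}.
Read 'c': {1, 3, 5} → {2, 7, 8}.

{2, 7, 8}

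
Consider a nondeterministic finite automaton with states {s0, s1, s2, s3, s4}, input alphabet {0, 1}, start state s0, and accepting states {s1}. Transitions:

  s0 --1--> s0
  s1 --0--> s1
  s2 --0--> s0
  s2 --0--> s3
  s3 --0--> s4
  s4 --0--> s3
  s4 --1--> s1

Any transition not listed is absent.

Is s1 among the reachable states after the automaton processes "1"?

No

Start in {s0}.
Read '1': s0→{s0}; now {s0}.
State s1 is not in {s0}.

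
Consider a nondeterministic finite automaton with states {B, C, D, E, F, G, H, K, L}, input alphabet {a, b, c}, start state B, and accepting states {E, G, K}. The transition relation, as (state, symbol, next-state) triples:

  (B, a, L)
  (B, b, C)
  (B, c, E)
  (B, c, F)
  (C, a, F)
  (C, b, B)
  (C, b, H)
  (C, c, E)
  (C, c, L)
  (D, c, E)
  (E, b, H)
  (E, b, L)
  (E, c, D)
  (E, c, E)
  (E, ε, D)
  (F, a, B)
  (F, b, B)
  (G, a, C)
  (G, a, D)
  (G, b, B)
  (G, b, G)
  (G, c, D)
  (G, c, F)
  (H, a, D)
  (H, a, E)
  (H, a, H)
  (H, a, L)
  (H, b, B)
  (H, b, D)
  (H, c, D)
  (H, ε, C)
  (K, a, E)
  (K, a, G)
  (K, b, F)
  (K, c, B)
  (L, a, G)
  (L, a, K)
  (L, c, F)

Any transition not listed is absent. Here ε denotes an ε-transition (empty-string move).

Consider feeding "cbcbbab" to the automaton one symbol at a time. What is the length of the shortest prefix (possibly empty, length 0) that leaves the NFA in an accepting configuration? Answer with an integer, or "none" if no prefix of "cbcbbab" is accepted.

1

Start in {B}.
Read 'c': {B} → {D, E, F}.
None of the earlier sets intersect F, but {D, E, F} does.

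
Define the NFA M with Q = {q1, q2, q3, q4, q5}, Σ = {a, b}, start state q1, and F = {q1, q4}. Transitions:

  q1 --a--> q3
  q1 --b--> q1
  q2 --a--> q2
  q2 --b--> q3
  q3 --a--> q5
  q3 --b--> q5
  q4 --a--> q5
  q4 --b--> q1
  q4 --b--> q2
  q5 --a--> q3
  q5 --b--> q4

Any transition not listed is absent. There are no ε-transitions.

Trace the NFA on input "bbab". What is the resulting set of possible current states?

Start in {q1}.
Read 'b': q1→{q1}; now {q1}.
Read 'b': q1→{q1}; now {q1}.
Read 'a': q1→{q3}; now {q3}.
Read 'b': q3→{q5}; now {q5}.

{q5}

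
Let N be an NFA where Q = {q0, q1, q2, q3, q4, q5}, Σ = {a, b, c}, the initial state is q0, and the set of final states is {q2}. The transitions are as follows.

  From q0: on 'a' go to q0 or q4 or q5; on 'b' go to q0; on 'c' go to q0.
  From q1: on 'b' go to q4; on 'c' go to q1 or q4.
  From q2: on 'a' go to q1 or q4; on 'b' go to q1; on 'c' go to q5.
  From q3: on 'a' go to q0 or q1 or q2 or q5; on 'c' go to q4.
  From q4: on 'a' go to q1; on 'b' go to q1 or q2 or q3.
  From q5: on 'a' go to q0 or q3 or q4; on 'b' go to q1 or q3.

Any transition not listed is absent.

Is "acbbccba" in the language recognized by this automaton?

Start in {q0}.
Read 'a': {q0} → {q0, q4, q5}.
Read 'c': {q0, q4, q5} → {q0}.
Read 'b': {q0} → {q0}.
Read 'b': {q0} → {q0}.
Read 'c': {q0} → {q0}.
Read 'c': {q0} → {q0}.
Read 'b': {q0} → {q0}.
Read 'a': {q0} → {q0, q4, q5}.
The final set {q0, q4, q5} contains no accepting state.

No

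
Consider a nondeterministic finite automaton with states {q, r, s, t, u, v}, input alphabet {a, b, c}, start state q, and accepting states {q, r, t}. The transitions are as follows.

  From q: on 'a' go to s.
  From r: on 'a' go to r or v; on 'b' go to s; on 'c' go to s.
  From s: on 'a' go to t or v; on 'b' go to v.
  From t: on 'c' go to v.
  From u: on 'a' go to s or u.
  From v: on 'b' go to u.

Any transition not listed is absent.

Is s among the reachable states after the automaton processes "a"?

Start in {q}.
Read 'a': {q} → {s}.
State s is in {s}.

Yes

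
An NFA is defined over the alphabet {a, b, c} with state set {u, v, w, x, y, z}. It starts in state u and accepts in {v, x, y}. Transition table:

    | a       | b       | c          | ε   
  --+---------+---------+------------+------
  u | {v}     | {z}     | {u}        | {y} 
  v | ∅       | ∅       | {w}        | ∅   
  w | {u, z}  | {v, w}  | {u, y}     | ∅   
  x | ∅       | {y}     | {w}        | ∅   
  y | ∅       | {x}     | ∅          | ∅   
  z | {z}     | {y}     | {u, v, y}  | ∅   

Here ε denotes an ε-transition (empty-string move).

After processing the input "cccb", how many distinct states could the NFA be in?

Start: ε-closure({u}) = {u, y}.
Read 'c': u→{u}, y→∅; union {u}; ε-closure = {u, y}.
Read 'c': u→{u}, y→∅; union {u}; ε-closure = {u, y}.
Read 'c': u→{u}, y→∅; union {u}; ε-closure = {u, y}.
Read 'b': u→{z}, y→{x}; now {x, z}.
That set has 2 states.

2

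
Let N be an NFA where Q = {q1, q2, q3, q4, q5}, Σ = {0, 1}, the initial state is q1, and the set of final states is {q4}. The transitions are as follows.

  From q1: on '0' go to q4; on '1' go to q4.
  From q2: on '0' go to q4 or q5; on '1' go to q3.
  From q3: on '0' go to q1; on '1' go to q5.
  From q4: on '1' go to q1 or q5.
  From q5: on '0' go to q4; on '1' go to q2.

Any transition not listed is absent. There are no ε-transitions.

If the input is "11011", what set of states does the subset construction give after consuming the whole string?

Start in {q1}.
Read '1': q1→{q4}; now {q4}.
Read '1': q4→{q1, q5}; now {q1, q5}.
Read '0': q1→{q4}, q5→{q4}; now {q4}.
Read '1': q4→{q1, q5}; now {q1, q5}.
Read '1': q1→{q4}, q5→{q2}; now {q2, q4}.

{q2, q4}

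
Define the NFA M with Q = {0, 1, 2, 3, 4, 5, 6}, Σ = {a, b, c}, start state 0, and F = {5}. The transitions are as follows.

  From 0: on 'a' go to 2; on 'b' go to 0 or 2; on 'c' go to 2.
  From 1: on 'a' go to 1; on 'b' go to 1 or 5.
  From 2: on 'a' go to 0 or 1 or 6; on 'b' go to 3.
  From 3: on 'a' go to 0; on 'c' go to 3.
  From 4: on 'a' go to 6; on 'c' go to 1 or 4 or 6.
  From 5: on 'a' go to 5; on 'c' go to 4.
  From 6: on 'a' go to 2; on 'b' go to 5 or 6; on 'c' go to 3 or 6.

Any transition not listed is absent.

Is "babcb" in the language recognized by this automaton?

Yes

Start in {0}.
Read 'b': 0→{0, 2}; now {0, 2}.
Read 'a': 0→{2}, 2→{0, 1, 6}; now {0, 1, 2, 6}.
Read 'b': 0→{0, 2}, 1→{1, 5}, 2→{3}, 6→{5, 6}; now {0, 1, 2, 3, 5, 6}.
Read 'c': 0→{2}, 1→∅, 2→∅, 3→{3}, 5→{4}, 6→{3, 6}; now {2, 3, 4, 6}.
Read 'b': 2→{3}, 3→∅, 4→∅, 6→{5, 6}; now {3, 5, 6}.
The final set {3, 5, 6} contains the accepting state 5.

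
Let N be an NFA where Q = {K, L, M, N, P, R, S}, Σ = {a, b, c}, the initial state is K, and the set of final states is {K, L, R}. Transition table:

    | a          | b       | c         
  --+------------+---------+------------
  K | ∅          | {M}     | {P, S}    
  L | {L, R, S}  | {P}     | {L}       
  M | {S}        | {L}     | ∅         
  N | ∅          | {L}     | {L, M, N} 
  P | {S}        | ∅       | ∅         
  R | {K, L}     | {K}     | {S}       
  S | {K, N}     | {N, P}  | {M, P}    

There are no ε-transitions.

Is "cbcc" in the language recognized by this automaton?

Yes

Start in {K}.
Read 'c': K→{P, S}; now {P, S}.
Read 'b': P→∅, S→{N, P}; now {N, P}.
Read 'c': N→{L, M, N}, P→∅; now {L, M, N}.
Read 'c': L→{L}, M→∅, N→{L, M, N}; now {L, M, N}.
The final set {L, M, N} contains the accepting state L.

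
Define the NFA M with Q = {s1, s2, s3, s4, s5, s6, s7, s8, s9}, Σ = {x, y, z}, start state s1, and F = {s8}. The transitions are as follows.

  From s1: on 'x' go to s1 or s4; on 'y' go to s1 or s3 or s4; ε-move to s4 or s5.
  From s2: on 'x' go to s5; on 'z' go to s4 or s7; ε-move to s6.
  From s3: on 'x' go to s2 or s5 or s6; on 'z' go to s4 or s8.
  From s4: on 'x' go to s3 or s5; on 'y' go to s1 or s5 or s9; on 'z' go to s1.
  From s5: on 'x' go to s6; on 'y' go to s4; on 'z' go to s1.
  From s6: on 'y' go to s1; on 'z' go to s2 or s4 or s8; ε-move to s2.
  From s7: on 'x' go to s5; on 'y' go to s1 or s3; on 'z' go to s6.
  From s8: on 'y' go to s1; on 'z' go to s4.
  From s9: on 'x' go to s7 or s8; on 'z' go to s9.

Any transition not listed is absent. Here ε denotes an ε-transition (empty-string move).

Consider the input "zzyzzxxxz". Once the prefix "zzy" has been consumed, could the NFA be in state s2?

No

Start: ε-closure({s1}) = {s1, s4, s5}.
Read 'z': {s1, s4, s5} → {s1, s4, s5}.
Read 'z': {s1, s4, s5} → {s1, s4, s5}.
Read 'y': {s1, s4, s5} → {s1, s3, s4, s5, s9}.
State s2 is not in {s1, s3, s4, s5, s9}.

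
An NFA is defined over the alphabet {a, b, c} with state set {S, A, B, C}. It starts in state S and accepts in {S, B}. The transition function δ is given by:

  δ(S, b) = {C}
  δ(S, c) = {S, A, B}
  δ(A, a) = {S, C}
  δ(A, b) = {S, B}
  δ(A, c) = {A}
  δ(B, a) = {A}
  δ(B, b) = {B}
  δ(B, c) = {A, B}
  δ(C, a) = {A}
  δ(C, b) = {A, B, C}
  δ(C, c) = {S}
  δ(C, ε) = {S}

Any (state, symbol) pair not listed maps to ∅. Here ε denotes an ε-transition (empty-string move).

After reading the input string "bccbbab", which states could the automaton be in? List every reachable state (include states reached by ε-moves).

Start in {S}.
Read 'b': S→{C}; union {C}; ε-closure = {S, C}.
Read 'c': S→{S, A, B}, C→{S}; now {S, A, B}.
Read 'c': S→{S, A, B}, A→{A}, B→{A, B}; now {S, A, B}.
Read 'b': S→{C}, A→{S, B}, B→{B}; now {S, B, C}.
Read 'b': S→{C}, B→{B}, C→{A, B, C}; union {A, B, C}; ε-closure = {S, A, B, C}.
Read 'a': S→∅, A→{S, C}, B→{A}, C→{A}; now {S, A, C}.
Read 'b': S→{C}, A→{S, B}, C→{A, B, C}; now {S, A, B, C}.

{S, A, B, C}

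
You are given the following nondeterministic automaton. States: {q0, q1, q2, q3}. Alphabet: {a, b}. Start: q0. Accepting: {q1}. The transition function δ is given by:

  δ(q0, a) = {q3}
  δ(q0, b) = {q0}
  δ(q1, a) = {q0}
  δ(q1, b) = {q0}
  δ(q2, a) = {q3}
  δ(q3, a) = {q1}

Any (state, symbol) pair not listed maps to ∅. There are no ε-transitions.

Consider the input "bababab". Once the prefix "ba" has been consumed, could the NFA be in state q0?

Start in {q0}.
Read 'b': q0→{q0}; now {q0}.
Read 'a': q0→{q3}; now {q3}.
State q0 is not in {q3}.

No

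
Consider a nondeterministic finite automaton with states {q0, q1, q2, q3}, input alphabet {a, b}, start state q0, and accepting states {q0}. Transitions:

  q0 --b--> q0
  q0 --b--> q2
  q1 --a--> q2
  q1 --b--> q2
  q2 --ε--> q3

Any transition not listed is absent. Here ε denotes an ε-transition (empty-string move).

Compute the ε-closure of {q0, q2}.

{q0, q2, q3}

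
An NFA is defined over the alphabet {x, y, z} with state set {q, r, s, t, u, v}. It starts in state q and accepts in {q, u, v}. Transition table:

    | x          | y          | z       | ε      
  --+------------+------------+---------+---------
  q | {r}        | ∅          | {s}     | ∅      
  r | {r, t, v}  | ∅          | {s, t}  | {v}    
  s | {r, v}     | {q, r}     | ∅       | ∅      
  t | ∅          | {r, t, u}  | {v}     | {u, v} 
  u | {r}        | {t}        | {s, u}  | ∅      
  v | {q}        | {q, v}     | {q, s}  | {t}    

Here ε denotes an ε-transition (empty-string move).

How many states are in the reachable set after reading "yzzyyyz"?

Start in {q}.
Read 'y': {q} → ∅.
The set is empty and remains empty for the remaining 6 symbols.
That set has 0 states.

0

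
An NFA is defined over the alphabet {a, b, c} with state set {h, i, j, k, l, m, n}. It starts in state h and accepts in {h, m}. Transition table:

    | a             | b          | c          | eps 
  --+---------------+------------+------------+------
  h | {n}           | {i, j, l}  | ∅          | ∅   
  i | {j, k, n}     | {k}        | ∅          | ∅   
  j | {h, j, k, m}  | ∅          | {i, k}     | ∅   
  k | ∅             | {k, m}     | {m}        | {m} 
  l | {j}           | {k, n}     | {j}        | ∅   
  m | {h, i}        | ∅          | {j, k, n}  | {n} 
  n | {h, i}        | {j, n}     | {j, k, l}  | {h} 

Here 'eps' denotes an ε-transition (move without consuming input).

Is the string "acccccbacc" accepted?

Yes

Start in {h}.
Read 'a': h→{n}; union {n}; ε-closure = {h, n}.
Read 'c': h→∅, n→{j, k, l}; union {j, k, l}; ε-closure = {h, j, k, l, m, n}.
Read 'c': h→∅, j→{i, k}, k→{m}, l→{j}, m→{j, k, n}, n→{j, k, l}; union {i, j, k, l, m, n}; ε-closure = {h, i, j, k, l, m, n}.
Read 'c': h→∅, i→∅, j→{i, k}, k→{m}, l→{j}, m→{j, k, n}, n→{j, k, l}; union {i, j, k, l, m, n}; ε-closure = {h, i, j, k, l, m, n}.
Read 'c': h→∅, i→∅, j→{i, k}, k→{m}, l→{j}, m→{j, k, n}, n→{j, k, l}; union {i, j, k, l, m, n}; ε-closure = {h, i, j, k, l, m, n}.
Read 'c': h→∅, i→∅, j→{i, k}, k→{m}, l→{j}, m→{j, k, n}, n→{j, k, l}; union {i, j, k, l, m, n}; ε-closure = {h, i, j, k, l, m, n}.
Read 'b': h→{i, j, l}, i→{k}, j→∅, k→{k, m}, l→{k, n}, m→∅, n→{j, n}; union {i, j, k, l, m, n}; ε-closure = {h, i, j, k, l, m, n}.
Read 'a': h→{n}, i→{j, k, n}, j→{h, j, k, m}, k→∅, l→{j}, m→{h, i}, n→{h, i}; now {h, i, j, k, m, n}.
Read 'c': h→∅, i→∅, j→{i, k}, k→{m}, m→{j, k, n}, n→{j, k, l}; union {i, j, k, l, m, n}; ε-closure = {h, i, j, k, l, m, n}.
Read 'c': h→∅, i→∅, j→{i, k}, k→{m}, l→{j}, m→{j, k, n}, n→{j, k, l}; union {i, j, k, l, m, n}; ε-closure = {h, i, j, k, l, m, n}.
The final set {h, i, j, k, l, m, n} contains the accepting states h, m.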